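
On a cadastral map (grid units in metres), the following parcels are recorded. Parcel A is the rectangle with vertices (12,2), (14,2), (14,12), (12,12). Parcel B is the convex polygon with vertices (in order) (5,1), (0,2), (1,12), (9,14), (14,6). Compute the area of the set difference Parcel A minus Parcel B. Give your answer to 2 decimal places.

15.69

|Parcel A| = 20, |Parcel A∩Parcel B| = 4.3111.
|Parcel A ∖ Parcel B| = |Parcel A| − |Parcel A∩Parcel B| = 20 − 4.3111 = 15.69.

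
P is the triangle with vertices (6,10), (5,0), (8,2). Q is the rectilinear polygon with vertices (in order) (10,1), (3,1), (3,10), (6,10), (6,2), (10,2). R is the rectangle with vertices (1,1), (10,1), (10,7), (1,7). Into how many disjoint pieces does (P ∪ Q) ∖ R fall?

2

(P ∪ Q) ∖ R splits into 2 disjoint pieces (area 0.7, area 10.125).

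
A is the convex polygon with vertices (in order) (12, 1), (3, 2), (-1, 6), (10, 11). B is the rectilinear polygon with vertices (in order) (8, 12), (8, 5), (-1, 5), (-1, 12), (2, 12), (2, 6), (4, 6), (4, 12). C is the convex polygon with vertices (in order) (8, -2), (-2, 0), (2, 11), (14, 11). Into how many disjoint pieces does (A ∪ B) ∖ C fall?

(A ∪ B) ∖ C splits into 3 disjoint pieces (area 14.4545, area 4, area 4.8085).

3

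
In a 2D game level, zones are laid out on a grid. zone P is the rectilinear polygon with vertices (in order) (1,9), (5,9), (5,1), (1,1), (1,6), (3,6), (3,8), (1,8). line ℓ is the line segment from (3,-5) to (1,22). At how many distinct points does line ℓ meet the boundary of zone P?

The segment meets the boundary at (1.963,9), (2.037,8), (2.185,6), (2.556,1).

4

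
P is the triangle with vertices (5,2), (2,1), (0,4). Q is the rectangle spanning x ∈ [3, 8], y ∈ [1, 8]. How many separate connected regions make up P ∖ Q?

1

P ∖ Q is a single connected region.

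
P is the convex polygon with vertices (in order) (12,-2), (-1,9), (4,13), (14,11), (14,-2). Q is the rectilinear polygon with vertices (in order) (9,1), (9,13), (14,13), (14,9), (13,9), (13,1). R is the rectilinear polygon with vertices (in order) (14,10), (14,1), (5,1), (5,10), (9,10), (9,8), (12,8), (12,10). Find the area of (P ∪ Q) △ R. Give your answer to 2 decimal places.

|P ∪ Q| = 141.
|(P ∪ Q) ∩ R| = 69.951.
|(P ∪ Q) △ R| = 141 + 75 − 139.9021 = 76.10.

76.10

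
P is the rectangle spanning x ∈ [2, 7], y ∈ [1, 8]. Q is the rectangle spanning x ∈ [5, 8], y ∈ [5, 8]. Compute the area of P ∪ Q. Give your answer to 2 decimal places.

38.00

By inclusion–exclusion:
Individual areas: |P| = 35, |Q| = 9.
|P∩Q|: x∈[5,7], y∈[5,8] → 2·3 = 6.
|P ∪ Q| = 44 − 6 = 38.00.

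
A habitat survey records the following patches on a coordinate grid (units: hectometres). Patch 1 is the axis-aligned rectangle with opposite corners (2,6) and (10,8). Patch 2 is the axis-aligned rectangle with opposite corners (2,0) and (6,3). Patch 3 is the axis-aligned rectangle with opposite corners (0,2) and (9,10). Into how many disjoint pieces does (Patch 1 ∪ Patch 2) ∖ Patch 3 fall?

(Patch 1 ∪ Patch 2) ∖ Patch 3 splits into 2 disjoint pieces (area 2, area 8).

2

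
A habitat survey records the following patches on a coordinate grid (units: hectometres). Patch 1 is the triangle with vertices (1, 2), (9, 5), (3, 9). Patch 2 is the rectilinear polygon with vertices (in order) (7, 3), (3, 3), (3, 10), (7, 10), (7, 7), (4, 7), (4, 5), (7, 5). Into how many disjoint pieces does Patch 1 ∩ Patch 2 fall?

1

Patch 1 ∩ Patch 2 is a single connected region.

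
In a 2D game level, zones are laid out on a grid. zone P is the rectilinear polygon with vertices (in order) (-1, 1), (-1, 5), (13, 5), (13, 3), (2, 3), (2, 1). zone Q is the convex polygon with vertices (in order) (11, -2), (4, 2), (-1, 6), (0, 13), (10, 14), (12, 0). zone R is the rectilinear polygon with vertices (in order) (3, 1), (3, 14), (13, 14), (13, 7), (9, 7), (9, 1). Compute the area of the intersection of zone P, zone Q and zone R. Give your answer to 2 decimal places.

The intersection is the polygon with vertices (3,3), (3,5), (9,5), (9,3).
By the shoelace formula its area is 12.00.

12.00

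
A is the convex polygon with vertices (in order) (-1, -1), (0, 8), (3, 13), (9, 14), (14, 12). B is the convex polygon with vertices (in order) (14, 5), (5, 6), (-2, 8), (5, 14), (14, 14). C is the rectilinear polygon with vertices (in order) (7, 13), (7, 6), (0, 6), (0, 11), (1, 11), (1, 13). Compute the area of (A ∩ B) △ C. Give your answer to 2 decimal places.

|A ∩ B| = 68.7048.
|(A ∩ B) ∩ C| = 37.3158.
|(A ∩ B) △ C| = 68.7048 + 47 − 74.6317 = 41.07.

41.07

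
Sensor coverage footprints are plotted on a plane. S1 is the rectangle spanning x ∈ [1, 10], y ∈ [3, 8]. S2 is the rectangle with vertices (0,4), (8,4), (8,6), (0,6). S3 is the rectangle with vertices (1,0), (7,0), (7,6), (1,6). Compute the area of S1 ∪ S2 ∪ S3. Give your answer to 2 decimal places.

By inclusion–exclusion:
Individual areas: |S1| = 45, |S2| = 16, |S3| = 36.
|S1∩S2|: x∈[1,8], y∈[4,6] → 7·2 = 14.
|S1∩S3|: x∈[1,7], y∈[3,6] → 6·3 = 18.
|S2∩S3|: x∈[1,7], y∈[4,6] → 6·2 = 12.
|S1∩S2∩S3| = 12.
|S1 ∪ S2 ∪ S3| = 97 − 44 + 12 = 65.00.

65.00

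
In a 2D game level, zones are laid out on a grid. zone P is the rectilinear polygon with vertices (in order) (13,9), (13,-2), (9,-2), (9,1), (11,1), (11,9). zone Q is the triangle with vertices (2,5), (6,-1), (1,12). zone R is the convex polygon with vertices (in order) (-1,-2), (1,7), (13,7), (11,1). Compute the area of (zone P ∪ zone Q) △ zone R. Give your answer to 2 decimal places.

|zone P ∪ zone Q| = 39.
|(zone P ∪ zone Q) ∩ zone R| = 14.416.
|(zone P ∪ zone Q) △ zone R| = 39 + 87 − 28.832 = 97.17.

97.17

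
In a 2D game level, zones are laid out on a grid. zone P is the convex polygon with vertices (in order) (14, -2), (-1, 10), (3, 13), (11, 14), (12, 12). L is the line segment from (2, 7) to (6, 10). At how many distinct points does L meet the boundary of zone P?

1

The segment meets the boundary at (2.387,7.29).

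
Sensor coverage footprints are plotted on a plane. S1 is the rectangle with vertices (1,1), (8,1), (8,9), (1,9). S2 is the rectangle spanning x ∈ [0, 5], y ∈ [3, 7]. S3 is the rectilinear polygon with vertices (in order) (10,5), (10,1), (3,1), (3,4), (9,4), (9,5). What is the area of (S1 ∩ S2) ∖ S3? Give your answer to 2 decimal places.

|S1 ∩ S2| = 16.
|(S1 ∩ S2) ∩ S3| = 2.
|(S1 ∩ S2) ∖ S3| = 16 − 2 = 14.00.

14.00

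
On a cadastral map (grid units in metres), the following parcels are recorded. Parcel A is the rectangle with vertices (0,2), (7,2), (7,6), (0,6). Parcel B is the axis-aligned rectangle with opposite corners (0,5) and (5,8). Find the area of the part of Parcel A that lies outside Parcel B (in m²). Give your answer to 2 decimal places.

|Parcel A∩Parcel B|: x∈[0,5], y∈[5,6] → 5·1 = 5.
|Parcel A| = 28.
|Parcel A ∖ Parcel B| = |Parcel A| − |Parcel A∩Parcel B| = 28 − 5 = 23.00.

23.00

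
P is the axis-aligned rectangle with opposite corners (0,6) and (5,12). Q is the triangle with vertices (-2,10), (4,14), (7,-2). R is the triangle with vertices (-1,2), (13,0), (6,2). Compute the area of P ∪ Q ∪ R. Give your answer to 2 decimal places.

61.19

By inclusion–exclusion:
Individual areas: |P| = 30, |Q| = 54, |R| = 7.
|P∩Q| = 27.9583.
|P∩R| = 0.
|Q∩R| = 1.8484.
|P∩Q∩R| = 0.
|P ∪ Q ∪ R| = 91 − 29.8067 + 0 = 61.19.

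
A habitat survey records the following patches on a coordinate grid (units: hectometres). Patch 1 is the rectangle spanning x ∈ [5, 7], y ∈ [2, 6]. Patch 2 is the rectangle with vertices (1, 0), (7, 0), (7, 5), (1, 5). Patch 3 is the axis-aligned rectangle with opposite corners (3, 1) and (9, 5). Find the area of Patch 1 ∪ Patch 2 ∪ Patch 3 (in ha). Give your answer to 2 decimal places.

By inclusion–exclusion:
Individual areas: |Patch 1| = 8, |Patch 2| = 30, |Patch 3| = 24.
|Patch 1∩Patch 2|: x∈[5,7], y∈[2,5] → 2·3 = 6.
|Patch 1∩Patch 3|: x∈[5,7], y∈[2,5] → 2·3 = 6.
|Patch 2∩Patch 3|: x∈[3,7], y∈[1,5] → 4·4 = 16.
|Patch 1∩Patch 2∩Patch 3| = 6.
|Patch 1 ∪ Patch 2 ∪ Patch 3| = 62 − 28 + 6 = 40.00.

40.00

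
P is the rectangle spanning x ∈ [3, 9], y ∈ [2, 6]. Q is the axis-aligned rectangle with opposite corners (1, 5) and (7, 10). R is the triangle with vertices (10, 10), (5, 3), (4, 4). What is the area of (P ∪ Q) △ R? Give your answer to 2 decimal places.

|P ∪ Q| = 50.
|(P ∪ Q) ∩ R| = 4.2143.
|(P ∪ Q) △ R| = 50 + 6 − 8.4286 = 47.57.

47.57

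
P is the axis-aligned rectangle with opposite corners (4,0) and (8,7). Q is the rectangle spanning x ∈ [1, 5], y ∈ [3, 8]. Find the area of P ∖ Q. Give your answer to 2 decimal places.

|P∩Q|: x∈[4,5], y∈[3,7] → 1·4 = 4.
|P| = 28.
|P ∖ Q| = |P| − |P∩Q| = 28 − 4 = 24.00.

24.00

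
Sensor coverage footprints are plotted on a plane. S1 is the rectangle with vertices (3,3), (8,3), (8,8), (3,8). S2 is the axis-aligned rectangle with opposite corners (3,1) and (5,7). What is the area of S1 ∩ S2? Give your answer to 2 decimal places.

8.00

|S1∩S2|: x∈[3,5], y∈[3,7] → 2·4 = 8.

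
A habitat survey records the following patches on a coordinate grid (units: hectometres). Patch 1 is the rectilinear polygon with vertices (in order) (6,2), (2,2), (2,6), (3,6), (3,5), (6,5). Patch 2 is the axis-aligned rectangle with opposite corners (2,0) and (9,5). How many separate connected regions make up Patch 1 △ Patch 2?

Patch 1 △ Patch 2 splits into 2 disjoint pieces (area 23, area 1).

2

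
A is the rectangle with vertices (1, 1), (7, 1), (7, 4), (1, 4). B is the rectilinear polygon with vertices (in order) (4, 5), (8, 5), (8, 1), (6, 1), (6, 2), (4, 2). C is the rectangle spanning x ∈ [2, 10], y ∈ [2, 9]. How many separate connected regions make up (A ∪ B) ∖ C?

(A ∪ B) ∖ C is a single connected region.

1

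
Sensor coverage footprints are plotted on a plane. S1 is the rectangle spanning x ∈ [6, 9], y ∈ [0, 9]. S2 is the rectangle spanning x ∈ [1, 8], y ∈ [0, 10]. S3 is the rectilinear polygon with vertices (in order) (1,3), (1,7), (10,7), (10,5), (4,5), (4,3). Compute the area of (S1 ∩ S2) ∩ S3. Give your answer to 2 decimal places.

4.00

The region (S1 ∩ S2) ∩ S3 is the polygon with vertices (8,5), (6,5), (6,7), (8,7).
By the shoelace formula its area is 4.00.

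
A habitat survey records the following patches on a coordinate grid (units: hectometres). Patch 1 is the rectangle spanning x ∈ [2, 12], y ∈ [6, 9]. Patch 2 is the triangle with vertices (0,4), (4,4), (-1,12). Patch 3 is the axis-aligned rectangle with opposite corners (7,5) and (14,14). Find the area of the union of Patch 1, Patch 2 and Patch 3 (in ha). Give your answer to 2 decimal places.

By inclusion–exclusion:
Individual areas: |Patch 1| = 30, |Patch 2| = 16, |Patch 3| = 63.
|Patch 1∩Patch 2| = 0.45.
|Patch 1∩Patch 3|: x∈[7,12], y∈[6,9] → 5·3 = 15.
|Patch 2∩Patch 3| = 0.
|Patch 1∩Patch 2∩Patch 3| = 0.
|Patch 1 ∪ Patch 2 ∪ Patch 3| = 109 − 15.45 + 0 = 93.55.

93.55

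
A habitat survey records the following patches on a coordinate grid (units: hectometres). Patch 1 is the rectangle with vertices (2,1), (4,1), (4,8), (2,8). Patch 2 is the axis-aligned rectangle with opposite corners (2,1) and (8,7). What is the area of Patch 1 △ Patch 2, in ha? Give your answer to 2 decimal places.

|Patch 1∩Patch 2|: x∈[2,4], y∈[1,7] → 2·6 = 12.
|Patch 1 △ Patch 2| = |Patch 1| + |Patch 2| − 2·|Patch 1∩Patch 2| = 14 + 36 − 24 = 26.00.

26.00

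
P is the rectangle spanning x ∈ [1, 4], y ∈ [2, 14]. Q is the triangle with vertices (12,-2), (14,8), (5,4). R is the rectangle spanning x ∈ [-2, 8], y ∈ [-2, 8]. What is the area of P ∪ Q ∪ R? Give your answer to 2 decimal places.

153.14

By inclusion–exclusion:
Individual areas: |P| = 36, |Q| = 41, |R| = 100.
|P∩Q| = 0.
|P∩R|: x∈[1,4], y∈[2,8] → 3·6 = 18.
|Q∩R| = 5.8571.
|P∩Q∩R| = 0.
|P ∪ Q ∪ R| = 177 − 23.8571 + 0 = 153.14.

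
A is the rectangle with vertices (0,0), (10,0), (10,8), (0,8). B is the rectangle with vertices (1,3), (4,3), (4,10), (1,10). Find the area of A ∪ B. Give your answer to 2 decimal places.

By inclusion–exclusion:
Individual areas: |A| = 80, |B| = 21.
|A∩B|: x∈[1,4], y∈[3,8] → 3·5 = 15.
|A ∪ B| = 101 − 15 = 86.00.

86.00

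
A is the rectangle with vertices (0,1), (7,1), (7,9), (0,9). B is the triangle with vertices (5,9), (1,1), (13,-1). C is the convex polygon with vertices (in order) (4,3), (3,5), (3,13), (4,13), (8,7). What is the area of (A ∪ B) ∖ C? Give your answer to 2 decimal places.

|A ∪ B| = 78.5.
|(A ∪ B) ∩ C| = 18.4722.
|(A ∪ B) ∖ C| = 78.5 − 18.4722 = 60.03.

60.03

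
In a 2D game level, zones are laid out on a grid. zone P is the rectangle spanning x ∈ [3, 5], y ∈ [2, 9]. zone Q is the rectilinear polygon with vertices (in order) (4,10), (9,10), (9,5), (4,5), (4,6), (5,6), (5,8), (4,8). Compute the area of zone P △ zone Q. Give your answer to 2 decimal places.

33.00

|zone P| = 14, |zone Q| = 23, |zone P∩zone Q| = 2.
|zone P △ zone Q| = |zone P| + |zone Q| − 2·|zone P∩zone Q| = 14 + 23 − 4 = 33.00.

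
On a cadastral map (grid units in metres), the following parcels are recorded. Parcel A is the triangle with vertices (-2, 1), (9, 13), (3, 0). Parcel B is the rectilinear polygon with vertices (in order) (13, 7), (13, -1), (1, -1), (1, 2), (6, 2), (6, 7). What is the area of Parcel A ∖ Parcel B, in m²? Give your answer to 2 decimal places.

|Parcel A| = 35.5, |Parcel A∩Parcel B| = 4.5808.
|Parcel A ∖ Parcel B| = |Parcel A| − |Parcel A∩Parcel B| = 35.5 − 4.5808 = 30.92.

30.92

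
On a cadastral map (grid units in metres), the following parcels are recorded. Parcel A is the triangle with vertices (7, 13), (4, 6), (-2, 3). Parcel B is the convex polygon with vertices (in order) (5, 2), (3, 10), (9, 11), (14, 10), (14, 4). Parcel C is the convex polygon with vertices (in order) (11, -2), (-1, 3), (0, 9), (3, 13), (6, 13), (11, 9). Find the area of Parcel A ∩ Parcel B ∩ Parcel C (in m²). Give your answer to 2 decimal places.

5.19

The intersection is the polygon with vertices (3.283,8.87), (4.529,10.255), (5.923,10.487), (4,6).
By the shoelace formula its area is 5.19.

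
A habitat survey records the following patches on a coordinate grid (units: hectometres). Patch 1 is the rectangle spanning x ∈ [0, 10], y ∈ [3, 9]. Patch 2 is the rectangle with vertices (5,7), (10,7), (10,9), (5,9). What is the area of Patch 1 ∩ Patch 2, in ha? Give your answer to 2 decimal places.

10.00

|Patch 1∩Patch 2|: x∈[5,10], y∈[7,9] → 5·2 = 10.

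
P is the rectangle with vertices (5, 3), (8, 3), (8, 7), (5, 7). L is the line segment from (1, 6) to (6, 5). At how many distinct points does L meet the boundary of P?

1

The segment meets the boundary at (5,5.2).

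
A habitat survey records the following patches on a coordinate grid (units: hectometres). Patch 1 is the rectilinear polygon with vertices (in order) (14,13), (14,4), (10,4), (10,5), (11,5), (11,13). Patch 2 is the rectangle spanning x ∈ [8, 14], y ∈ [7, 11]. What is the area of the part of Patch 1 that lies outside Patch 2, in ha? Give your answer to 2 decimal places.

16.00

|Patch 1| = 28, |Patch 1∩Patch 2| = 12.
|Patch 1 ∖ Patch 2| = |Patch 1| − |Patch 1∩Patch 2| = 28 − 12 = 16.00.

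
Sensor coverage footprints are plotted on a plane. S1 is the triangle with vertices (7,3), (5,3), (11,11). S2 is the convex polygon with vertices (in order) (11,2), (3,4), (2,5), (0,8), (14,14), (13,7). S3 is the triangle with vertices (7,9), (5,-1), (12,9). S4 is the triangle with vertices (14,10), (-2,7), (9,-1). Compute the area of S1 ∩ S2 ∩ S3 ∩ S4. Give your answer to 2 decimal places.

6.75

The intersection is the polygon with vertices (5.857,3.286), (6.091,4.455), (9.5,9), (10,9), (7,3).
By the shoelace formula its area is 6.75.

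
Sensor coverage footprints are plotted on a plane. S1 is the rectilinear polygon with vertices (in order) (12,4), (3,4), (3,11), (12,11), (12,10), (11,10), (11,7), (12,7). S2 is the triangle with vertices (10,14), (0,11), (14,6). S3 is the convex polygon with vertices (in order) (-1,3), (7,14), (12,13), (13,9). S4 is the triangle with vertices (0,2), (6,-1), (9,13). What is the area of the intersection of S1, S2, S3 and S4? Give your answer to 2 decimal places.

The intersection is the polygon with vertices (5.699,8.965), (7.364,11), (8.571,11), (7.962,8.156).
By the shoelace formula its area is 4.69.

4.69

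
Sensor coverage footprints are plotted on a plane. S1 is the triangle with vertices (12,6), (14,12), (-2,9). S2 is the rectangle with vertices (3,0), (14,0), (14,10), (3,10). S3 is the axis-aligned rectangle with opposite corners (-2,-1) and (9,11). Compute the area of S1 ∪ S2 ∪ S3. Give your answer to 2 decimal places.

189.00

By inclusion–exclusion:
Individual areas: |S1| = 45, |S2| = 110, |S3| = 132.
|S1∩S2| = 29.9777.
|S1∩S3| = 24.2976.
|S2∩S3|: x∈[3,9], y∈[0,10] → 6·10 = 60.
|S1∩S2∩S3| = 16.2753.
|S1 ∪ S2 ∪ S3| = 287 − 114.2753 + 16.2753 = 189.00.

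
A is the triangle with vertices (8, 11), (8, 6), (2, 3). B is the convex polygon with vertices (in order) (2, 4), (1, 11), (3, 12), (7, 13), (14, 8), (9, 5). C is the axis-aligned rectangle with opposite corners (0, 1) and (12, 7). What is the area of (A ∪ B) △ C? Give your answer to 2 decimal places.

103.13

|A ∪ B| = 75.98.
|(A ∪ B) ∩ C| = 22.4229.
|(A ∪ B) △ C| = 75.98 + 72 − 44.8457 = 103.13.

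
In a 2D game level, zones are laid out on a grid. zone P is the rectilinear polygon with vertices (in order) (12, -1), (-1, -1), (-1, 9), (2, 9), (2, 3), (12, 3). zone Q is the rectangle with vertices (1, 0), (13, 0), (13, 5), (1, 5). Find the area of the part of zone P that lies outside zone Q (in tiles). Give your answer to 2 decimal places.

35.00

|zone P| = 70, |zone P∩zone Q| = 35.
|zone P ∖ zone Q| = |zone P| − |zone P∩zone Q| = 70 − 35 = 35.00.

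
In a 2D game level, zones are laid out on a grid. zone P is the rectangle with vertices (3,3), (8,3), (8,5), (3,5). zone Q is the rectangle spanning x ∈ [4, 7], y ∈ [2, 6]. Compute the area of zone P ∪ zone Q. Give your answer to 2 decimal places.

16.00

By inclusion–exclusion:
Individual areas: |zone P| = 10, |zone Q| = 12.
|zone P∩zone Q|: x∈[4,7], y∈[3,5] → 3·2 = 6.
|zone P ∪ zone Q| = 22 − 6 = 16.00.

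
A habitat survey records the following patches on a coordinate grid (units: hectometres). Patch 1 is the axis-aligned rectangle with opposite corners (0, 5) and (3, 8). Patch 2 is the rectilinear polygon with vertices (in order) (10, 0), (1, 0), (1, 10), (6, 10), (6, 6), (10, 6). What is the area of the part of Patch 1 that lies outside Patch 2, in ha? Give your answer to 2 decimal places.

|Patch 1| = 9, |Patch 1∩Patch 2| = 6.
|Patch 1 ∖ Patch 2| = |Patch 1| − |Patch 1∩Patch 2| = 9 − 6 = 3.00.

3.00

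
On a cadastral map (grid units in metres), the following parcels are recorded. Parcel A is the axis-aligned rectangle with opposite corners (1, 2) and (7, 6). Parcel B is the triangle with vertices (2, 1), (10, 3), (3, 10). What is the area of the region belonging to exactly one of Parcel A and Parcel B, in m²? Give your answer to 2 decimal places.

|Parcel A| = 24, |Parcel B| = 35, |Parcel A∩Parcel B| = 18.5417.
|Parcel A △ Parcel B| = |Parcel A| + |Parcel B| − 2·|Parcel A∩Parcel B| = 24 + 35 − 37.0833 = 21.92.

21.92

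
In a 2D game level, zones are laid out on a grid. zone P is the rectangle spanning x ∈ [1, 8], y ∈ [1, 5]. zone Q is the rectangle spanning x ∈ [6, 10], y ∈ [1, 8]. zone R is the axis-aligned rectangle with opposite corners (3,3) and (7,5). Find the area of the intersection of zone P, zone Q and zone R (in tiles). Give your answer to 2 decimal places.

The intersection is the polygon with vertices (6,5), (7,5), (7,3), (6,3).
By the shoelace formula its area is 2.00.

2.00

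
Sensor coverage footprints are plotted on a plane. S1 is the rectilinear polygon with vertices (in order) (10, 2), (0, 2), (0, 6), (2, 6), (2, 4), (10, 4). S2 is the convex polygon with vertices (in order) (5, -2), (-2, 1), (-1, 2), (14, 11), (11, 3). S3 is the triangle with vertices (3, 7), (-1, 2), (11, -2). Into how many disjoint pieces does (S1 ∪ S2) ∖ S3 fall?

(S1 ∪ S2) ∖ S3 splits into 3 disjoint pieces (area 39.2931, area 12.7143, area 3).

3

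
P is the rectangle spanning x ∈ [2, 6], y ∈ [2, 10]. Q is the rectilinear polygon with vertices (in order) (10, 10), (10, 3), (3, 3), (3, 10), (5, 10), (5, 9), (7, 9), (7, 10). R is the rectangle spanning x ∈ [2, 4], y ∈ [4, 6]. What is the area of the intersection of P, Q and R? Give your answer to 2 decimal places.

2.00

The intersection is the polygon with vertices (3,6), (4,6), (4,4), (3,4).
By the shoelace formula its area is 2.00.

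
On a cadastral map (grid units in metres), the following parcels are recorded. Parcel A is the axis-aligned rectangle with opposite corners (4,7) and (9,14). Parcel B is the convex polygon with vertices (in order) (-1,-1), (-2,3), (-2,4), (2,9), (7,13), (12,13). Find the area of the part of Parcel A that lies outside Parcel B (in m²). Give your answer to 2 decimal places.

|Parcel A| = 35, |Parcel A∩Parcel B| = 22.8396.
|Parcel A ∖ Parcel B| = |Parcel A| − |Parcel A∩Parcel B| = 35 − 22.8396 = 12.16.

12.16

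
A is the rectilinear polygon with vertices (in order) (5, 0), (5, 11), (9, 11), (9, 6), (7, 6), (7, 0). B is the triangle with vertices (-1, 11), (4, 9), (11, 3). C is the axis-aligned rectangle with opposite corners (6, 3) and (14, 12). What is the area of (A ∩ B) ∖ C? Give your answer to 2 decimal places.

|A ∩ B| = 2.0119.
|(A ∩ B) ∩ C| = 0.9643.
|(A ∩ B) ∖ C| = 2.0119 − 0.9643 = 1.05.

1.05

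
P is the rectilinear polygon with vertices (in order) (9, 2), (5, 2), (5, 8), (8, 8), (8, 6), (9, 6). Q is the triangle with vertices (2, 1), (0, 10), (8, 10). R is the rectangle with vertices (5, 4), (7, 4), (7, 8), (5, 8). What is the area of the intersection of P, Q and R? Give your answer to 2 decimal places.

The intersection is the polygon with vertices (6.667,8), (5,5.5), (5,8).
By the shoelace formula its area is 2.08.

2.08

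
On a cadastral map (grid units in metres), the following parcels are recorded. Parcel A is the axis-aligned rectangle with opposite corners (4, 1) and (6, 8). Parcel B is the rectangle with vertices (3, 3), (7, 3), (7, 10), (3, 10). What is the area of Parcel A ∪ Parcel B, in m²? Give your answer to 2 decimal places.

32.00

By inclusion–exclusion:
Individual areas: |Parcel A| = 14, |Parcel B| = 28.
|Parcel A∩Parcel B|: x∈[4,6], y∈[3,8] → 2·5 = 10.
|Parcel A ∪ Parcel B| = 42 − 10 = 32.00.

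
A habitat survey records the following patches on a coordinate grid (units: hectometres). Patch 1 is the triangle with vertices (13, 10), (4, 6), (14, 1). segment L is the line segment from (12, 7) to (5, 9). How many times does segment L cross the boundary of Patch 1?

The segment meets the boundary at (8.5,8).

1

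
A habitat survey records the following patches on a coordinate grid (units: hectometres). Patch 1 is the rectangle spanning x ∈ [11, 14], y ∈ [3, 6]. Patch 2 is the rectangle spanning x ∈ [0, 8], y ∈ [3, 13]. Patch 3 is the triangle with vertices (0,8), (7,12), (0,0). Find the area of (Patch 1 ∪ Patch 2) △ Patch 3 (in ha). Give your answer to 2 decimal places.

66.25

|Patch 1 ∪ Patch 2| = 89.
|(Patch 1 ∪ Patch 2) ∩ Patch 3| = 25.375.
|(Patch 1 ∪ Patch 2) △ Patch 3| = 89 + 28 − 50.75 = 66.25.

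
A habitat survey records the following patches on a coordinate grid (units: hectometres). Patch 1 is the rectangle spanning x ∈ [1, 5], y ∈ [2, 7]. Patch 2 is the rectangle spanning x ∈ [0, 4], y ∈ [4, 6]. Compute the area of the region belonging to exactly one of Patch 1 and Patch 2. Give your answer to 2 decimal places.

16.00

|Patch 1∩Patch 2|: x∈[1,4], y∈[4,6] → 3·2 = 6.
|Patch 1 △ Patch 2| = |Patch 1| + |Patch 2| − 2·|Patch 1∩Patch 2| = 20 + 8 − 12 = 16.00.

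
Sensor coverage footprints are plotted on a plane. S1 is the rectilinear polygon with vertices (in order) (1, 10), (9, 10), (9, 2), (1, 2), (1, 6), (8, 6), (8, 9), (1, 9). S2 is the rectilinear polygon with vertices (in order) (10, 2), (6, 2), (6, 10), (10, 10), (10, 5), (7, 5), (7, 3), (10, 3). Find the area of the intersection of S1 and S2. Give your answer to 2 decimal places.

14.00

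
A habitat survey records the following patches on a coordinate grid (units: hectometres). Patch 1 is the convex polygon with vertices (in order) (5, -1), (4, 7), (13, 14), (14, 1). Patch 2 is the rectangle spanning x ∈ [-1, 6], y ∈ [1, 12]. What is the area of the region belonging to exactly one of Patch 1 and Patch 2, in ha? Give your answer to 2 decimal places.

|Patch 1| = 99, |Patch 2| = 77, |Patch 1∩Patch 2| = 11.3056.
|Patch 1 △ Patch 2| = |Patch 1| + |Patch 2| − 2·|Patch 1∩Patch 2| = 99 + 77 − 22.6111 = 153.39.

153.39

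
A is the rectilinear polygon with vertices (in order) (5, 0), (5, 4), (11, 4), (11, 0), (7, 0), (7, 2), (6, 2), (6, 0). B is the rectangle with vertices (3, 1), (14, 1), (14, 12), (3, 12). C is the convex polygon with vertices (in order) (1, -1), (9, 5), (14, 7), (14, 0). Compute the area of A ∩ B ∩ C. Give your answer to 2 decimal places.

14.33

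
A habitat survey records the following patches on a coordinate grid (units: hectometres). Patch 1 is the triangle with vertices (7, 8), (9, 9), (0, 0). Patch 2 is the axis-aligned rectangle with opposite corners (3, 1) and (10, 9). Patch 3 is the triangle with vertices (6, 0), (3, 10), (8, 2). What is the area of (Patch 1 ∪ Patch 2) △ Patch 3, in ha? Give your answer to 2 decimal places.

45.27

|Patch 1 ∪ Patch 2| = 56.6429.
|(Patch 1 ∪ Patch 2) ∩ Patch 3| = 12.1875.
|(Patch 1 ∪ Patch 2) △ Patch 3| = 56.6429 + 13 − 24.375 = 45.27.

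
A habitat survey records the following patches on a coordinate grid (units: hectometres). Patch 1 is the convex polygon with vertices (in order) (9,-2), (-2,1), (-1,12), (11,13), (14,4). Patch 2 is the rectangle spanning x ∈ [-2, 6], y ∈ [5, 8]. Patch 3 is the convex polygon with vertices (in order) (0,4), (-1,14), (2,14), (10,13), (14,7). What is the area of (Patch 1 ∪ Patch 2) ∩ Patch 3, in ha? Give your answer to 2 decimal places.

89.64

The region (Patch 1 ∪ Patch 2) ∩ Patch 3 is the polygon with vertices (10.053,12.921), (12,10), (13.067,6.8), (0,4), (-0.802,12.017).
By the shoelace formula its area is 89.64.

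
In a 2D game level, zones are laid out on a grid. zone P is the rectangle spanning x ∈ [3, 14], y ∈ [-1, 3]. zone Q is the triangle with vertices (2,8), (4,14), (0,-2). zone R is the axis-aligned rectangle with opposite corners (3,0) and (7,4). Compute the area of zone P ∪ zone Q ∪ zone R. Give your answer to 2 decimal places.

By inclusion–exclusion:
Individual areas: |zone P| = 44, |zone Q| = 4, |zone R| = 16.
|zone P∩zone Q| = 0.
|zone P∩zone R|: x∈[3,7], y∈[0,3] → 4·3 = 12.
|zone Q∩zone R| = 0.
|zone P∩zone Q∩zone R| = 0.
|zone P ∪ zone Q ∪ zone R| = 64 − 12 + 0 = 52.00.

52.00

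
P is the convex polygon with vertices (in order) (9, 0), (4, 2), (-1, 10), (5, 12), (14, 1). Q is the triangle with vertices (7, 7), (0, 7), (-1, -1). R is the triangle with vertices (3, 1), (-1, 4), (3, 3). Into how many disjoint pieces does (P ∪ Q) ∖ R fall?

(P ∪ Q) ∖ R splits into 2 disjoint pieces (area 94.9719, area 5.7143).

2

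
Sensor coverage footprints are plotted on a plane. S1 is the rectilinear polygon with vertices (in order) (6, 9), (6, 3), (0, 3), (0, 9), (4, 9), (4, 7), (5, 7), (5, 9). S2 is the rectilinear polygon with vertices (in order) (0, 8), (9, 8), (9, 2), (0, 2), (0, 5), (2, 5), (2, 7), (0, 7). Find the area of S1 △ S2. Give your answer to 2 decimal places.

34.00

|S1| = 34, |S2| = 50, |S1∩S2| = 25.
|S1 △ S2| = |S1| + |S2| − 2·|S1∩S2| = 34 + 50 − 50 = 34.00.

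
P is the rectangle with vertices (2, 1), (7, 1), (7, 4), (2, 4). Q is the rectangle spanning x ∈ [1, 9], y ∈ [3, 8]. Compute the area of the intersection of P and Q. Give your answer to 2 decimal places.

5.00

|P∩Q|: x∈[2,7], y∈[3,4] → 5·1 = 5.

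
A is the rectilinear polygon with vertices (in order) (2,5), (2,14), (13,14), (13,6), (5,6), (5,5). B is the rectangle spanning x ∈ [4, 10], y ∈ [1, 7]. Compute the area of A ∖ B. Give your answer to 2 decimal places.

84.00

|A| = 91, |A∩B| = 7.
|A ∖ B| = |A| − |A∩B| = 91 − 7 = 84.00.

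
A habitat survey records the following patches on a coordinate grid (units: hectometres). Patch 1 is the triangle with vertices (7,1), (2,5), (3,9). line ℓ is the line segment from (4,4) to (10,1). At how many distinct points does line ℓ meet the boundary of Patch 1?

1

The segment meets the boundary at (6,3).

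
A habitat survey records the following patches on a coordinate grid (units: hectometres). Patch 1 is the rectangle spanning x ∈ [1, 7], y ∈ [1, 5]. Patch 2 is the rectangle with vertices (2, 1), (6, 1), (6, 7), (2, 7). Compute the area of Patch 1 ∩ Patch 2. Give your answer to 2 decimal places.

|Patch 1∩Patch 2|: x∈[2,6], y∈[1,5] → 4·4 = 16.

16.00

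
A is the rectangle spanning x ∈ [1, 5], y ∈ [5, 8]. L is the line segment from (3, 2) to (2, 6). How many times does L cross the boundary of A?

1

The segment meets the boundary at (2.25,5).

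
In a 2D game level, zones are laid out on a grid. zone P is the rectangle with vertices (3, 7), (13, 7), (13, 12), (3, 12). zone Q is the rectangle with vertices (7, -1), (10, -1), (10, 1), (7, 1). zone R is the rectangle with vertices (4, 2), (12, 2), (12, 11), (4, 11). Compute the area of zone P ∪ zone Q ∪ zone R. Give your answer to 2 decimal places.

96.00

By inclusion–exclusion:
Individual areas: |zone P| = 50, |zone Q| = 6, |zone R| = 72.
|zone P∩zone Q| = 0 (no overlap).
|zone P∩zone R|: x∈[4,12], y∈[7,11] → 8·4 = 32.
|zone Q∩zone R| = 0 (no overlap).
|zone P∩zone Q∩zone R| = 0.
|zone P ∪ zone Q ∪ zone R| = 128 − 32 + 0 = 96.00.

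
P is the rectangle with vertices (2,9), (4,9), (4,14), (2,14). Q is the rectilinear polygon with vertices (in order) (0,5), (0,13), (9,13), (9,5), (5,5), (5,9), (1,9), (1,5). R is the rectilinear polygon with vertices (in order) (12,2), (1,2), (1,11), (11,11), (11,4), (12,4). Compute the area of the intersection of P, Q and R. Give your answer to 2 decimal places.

4.00

The intersection is the polygon with vertices (2,9), (2,11), (4,11), (4,9).
By the shoelace formula its area is 4.00.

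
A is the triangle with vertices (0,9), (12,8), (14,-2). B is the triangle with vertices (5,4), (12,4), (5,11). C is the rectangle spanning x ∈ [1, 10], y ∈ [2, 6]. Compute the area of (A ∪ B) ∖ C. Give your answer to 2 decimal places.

|A ∪ B| = 62.9161.
|(A ∪ B) ∩ C| = 15.276.
|(A ∪ B) ∖ C| = 62.9161 − 15.276 = 47.64.

47.64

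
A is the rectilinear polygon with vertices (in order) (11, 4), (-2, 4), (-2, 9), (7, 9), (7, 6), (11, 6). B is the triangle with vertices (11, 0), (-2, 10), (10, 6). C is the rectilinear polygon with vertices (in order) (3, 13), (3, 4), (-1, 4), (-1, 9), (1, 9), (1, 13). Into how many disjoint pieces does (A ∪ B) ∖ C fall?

3

(A ∪ B) ∖ C splits into 3 disjoint pieces (area 38.5667, area 5, area 0.85).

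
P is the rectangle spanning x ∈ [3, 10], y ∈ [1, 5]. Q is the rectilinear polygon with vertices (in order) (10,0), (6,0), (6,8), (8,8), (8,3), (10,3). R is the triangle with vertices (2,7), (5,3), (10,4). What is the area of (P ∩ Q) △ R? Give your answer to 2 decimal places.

|P ∩ Q| = 12.
|(P ∩ Q) ∩ R| = 3.1167.
|(P ∩ Q) △ R| = 12 + 11.5 − 6.2333 = 17.27.

17.27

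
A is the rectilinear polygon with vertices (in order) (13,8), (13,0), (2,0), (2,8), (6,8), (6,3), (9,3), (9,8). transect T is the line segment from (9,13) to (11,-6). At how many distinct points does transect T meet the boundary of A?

The segment meets the boundary at (10.368,0), (9.526,8).

2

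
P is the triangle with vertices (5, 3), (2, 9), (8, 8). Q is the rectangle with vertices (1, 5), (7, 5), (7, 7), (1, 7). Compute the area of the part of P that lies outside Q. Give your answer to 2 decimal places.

|P| = 16.5, |P∩Q| = 6.4667.
|P ∖ Q| = |P| − |P∩Q| = 16.5 − 6.4667 = 10.03.

10.03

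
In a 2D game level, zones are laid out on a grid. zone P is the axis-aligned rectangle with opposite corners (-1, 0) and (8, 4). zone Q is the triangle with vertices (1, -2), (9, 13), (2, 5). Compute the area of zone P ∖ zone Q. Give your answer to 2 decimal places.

29.75

|zone P| = 36, |zone P∩zone Q| = 6.2476.
|zone P ∖ zone Q| = |zone P| − |zone P∩zone Q| = 36 − 6.2476 = 29.75.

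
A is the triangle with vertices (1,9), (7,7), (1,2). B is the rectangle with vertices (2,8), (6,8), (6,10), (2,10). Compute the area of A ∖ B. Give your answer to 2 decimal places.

|A| = 21, |A∩B| = 0.6667.
|A ∖ B| = |A| − |A∩B| = 21 − 0.6667 = 20.33.

20.33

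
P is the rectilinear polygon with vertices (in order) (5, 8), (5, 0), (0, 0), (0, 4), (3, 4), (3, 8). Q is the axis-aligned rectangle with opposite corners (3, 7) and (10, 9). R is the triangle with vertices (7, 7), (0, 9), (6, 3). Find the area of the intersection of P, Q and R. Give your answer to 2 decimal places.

The intersection is the polygon with vertices (3,7), (3,8), (3.5,8), (5,7.571), (5,7).
By the shoelace formula its area is 1.68.

1.68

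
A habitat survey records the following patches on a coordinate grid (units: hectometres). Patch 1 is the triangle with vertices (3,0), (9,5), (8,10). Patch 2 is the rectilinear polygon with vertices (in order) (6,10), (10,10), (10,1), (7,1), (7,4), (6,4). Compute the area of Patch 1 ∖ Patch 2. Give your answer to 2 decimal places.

6.33

|Patch 1| = 17.5, |Patch 1∩Patch 2| = 11.1667.
|Patch 1 ∖ Patch 2| = |Patch 1| − |Patch 1∩Patch 2| = 17.5 − 11.1667 = 6.33.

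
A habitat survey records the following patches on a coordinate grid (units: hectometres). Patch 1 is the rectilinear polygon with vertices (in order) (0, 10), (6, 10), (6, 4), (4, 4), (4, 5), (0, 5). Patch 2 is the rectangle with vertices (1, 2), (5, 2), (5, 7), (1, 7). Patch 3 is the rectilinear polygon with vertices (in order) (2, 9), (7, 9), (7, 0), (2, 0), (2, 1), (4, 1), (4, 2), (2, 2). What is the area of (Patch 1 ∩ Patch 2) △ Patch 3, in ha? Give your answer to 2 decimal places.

|Patch 1 ∩ Patch 2| = 9.
|(Patch 1 ∩ Patch 2) ∩ Patch 3| = 7.
|(Patch 1 ∩ Patch 2) △ Patch 3| = 9 + 43 − 14 = 38.00.

38.00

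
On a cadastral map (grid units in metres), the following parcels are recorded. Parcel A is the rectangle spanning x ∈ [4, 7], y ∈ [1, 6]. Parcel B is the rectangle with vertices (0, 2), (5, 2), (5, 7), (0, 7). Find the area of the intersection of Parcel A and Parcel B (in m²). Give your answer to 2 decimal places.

4.00

|Parcel A∩Parcel B|: x∈[4,5], y∈[2,6] → 1·4 = 4.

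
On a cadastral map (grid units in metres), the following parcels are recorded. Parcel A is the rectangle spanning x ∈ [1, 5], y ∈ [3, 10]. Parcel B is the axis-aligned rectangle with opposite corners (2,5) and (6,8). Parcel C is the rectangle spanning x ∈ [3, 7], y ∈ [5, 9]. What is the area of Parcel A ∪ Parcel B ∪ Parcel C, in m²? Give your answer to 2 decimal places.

36.00

By inclusion–exclusion:
Individual areas: |Parcel A| = 28, |Parcel B| = 12, |Parcel C| = 16.
|Parcel A∩Parcel B|: x∈[2,5], y∈[5,8] → 3·3 = 9.
|Parcel A∩Parcel C|: x∈[3,5], y∈[5,9] → 2·4 = 8.
|Parcel B∩Parcel C|: x∈[3,6], y∈[5,8] → 3·3 = 9.
|Parcel A∩Parcel B∩Parcel C| = 6.
|Parcel A ∪ Parcel B ∪ Parcel C| = 56 − 26 + 6 = 36.00.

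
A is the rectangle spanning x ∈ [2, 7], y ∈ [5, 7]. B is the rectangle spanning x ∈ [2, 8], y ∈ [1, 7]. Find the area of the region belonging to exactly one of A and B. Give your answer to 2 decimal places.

|A∩B|: x∈[2,7], y∈[5,7] → 5·2 = 10.
|A △ B| = |A| + |B| − 2·|A∩B| = 10 + 36 − 20 = 26.00.

26.00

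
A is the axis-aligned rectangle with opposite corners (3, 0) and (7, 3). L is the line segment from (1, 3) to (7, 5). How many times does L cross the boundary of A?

0

The segment lies entirely outside A and never meets its boundary.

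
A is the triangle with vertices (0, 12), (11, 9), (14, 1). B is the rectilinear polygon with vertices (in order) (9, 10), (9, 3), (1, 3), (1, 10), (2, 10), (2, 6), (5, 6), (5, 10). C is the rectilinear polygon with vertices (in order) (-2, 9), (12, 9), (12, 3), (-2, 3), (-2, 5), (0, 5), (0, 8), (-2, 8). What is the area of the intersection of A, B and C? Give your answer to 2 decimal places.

10.00

The intersection is the polygon with vertices (9,4.929), (5,8.071), (5,9), (9,9).
By the shoelace formula its area is 10.00.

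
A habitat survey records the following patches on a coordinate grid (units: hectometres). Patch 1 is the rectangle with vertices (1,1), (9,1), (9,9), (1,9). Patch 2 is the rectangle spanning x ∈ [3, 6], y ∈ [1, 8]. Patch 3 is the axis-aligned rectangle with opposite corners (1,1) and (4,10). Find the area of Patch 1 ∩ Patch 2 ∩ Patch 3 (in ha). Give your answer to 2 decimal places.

7.00

The intersection is the polygon with vertices (3,8), (4,8), (4,1), (3,1).
By the shoelace formula its area is 7.00.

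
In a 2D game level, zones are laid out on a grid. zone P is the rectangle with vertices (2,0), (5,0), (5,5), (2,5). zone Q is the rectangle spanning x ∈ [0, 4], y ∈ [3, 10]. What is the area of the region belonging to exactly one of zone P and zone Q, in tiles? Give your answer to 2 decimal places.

35.00

|zone P∩zone Q|: x∈[2,4], y∈[3,5] → 2·2 = 4.
|zone P △ zone Q| = |zone P| + |zone Q| − 2·|zone P∩zone Q| = 15 + 28 − 8 = 35.00.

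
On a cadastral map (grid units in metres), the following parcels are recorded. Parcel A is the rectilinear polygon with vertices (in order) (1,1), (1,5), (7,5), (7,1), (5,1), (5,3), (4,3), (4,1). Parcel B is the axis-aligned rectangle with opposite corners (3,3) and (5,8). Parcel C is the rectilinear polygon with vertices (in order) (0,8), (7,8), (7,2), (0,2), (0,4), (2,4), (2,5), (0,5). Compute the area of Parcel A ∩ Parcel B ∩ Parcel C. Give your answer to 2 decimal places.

The intersection is the polygon with vertices (5,3), (4,3), (3,3), (3,5), (5,5).
By the shoelace formula its area is 4.00.

4.00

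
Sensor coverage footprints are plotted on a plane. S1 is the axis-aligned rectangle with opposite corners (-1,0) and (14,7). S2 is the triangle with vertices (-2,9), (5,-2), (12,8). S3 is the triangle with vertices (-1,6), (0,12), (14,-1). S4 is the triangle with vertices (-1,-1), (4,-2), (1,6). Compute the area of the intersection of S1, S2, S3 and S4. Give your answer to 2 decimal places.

0.31

The intersection is the polygon with vertices (0.765,5.176), (1,6), (1.424,4.869).
By the shoelace formula its area is 0.31.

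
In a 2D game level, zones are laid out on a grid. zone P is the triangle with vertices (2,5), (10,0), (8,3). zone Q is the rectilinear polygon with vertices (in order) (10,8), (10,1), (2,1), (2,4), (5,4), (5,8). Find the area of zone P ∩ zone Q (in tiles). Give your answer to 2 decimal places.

5.83

The intersection is the polygon with vertices (3.6,4), (5,4), (8,3), (9.333,1), (8.4,1).
By the shoelace formula its area is 5.83.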